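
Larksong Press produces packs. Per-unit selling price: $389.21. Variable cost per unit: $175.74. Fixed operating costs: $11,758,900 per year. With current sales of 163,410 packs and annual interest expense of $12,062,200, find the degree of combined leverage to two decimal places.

Total contribution margin = 163,410 × $213.47 = $34,883,132.70.
EBIT = $34,883,132.70 − $11,758,900 = $23,124,232.70. Interest = $12,062,200.00, so EBIT − I = $11,062,032.70.
Degree of total leverage = total CM / (EBIT − interest) = $34,883,132.70 / $11,062,032.70 = 3.1534.

3.15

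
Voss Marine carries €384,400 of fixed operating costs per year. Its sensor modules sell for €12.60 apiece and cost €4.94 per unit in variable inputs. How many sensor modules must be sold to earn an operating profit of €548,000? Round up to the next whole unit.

Contribution margin per unit = €12.60 − €4.94 = €7.66.
Need Q such that Q × €7.66 − €384,400 = €548,000, i.e. Q = €932,400 / €7.66 = 121,723.24 → 121,724.

121,724 sensor modules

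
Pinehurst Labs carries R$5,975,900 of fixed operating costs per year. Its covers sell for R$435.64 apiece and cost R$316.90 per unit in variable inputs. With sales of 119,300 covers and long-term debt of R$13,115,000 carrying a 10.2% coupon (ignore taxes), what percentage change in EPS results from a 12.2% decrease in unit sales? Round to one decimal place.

Total contribution margin = 119,300 × R$118.74 = R$14,165,682.00.
EBIT = R$14,165,682.00 − R$5,975,900 = R$8,189,782.00.
After interest of R$1,337,730.00, pre-tax earnings = R$6,852,052.00.
Degree of combined leverage = contribution ÷ (EBIT − I) = R$14,165,682.00 ÷ R$6,852,052.00 = 2.0674.
%ΔEPS = DCL × %ΔSales = 2.0674 × -12.2% = -25.2%.

-25.2%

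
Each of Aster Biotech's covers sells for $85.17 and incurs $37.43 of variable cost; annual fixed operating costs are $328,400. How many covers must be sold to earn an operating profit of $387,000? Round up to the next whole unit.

Contribution margin per unit = $85.17 − $37.43 = $47.74.
Need Q such that Q × $47.74 − $328,400 = $387,000, i.e. Q = $715,400 / $47.74 = 14,985.34 → 14,986.

14,986 covers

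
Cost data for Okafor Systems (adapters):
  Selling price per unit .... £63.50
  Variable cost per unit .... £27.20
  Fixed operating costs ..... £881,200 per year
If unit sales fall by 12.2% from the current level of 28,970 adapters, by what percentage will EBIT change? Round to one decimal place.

Total contribution margin = 28,970 × £36.30 = £1,051,611.00.
Subtracting fixed costs: EBIT = £1,051,611.00 − £881,200 = £170,411.00.
So DOL = total CM / EBIT = £1,051,611.00 / £170,411.00 = 6.1710.
%ΔEBIT = DOL × %ΔSales = 6.1710 × -12.2% = -75.3%.

-75.3%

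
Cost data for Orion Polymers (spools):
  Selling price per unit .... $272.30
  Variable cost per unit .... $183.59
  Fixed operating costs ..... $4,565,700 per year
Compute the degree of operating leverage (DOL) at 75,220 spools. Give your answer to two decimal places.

Total contribution margin = 75,220 × $88.71 = $6,672,766.20.
Subtracting fixed costs: EBIT = $6,672,766.20 − $4,565,700 = $2,107,066.20.
DOL = contribution ÷ EBIT = $6,672,766.20 ÷ $2,107,066.20 = 3.1669.

3.17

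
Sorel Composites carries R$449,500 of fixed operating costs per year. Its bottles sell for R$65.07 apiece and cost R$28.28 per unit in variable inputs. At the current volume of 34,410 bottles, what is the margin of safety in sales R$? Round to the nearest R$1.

R$1,444,034

Contribution margin per unit = R$65.07 − R$28.28 = R$36.79. Break-even units = R$449,500 ÷ R$36.79 = 12,217.99; break-even revenue = 12,217.99 × R$65.07 = R$795,024.87.
Current sales = 34,410 × R$65.07 = R$2,239,058.70.
Margin of safety = R$2,239,058.70 − R$795,024.87 = R$1,444,034.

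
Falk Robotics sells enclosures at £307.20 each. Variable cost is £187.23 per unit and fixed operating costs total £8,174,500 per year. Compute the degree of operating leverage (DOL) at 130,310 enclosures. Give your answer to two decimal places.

Total contribution margin = 130,310 × £119.97 = £15,633,290.70.
EBIT = £15,633,290.70 − £8,174,500 = £7,458,790.70.
DOL = contribution ÷ EBIT = £15,633,290.70 ÷ £7,458,790.70 = 2.0960.

2.10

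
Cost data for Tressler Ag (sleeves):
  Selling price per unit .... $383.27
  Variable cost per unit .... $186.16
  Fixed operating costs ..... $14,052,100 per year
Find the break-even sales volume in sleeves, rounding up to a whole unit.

Unit CM = price − variable cost = $383.27 − $186.16 = $197.11.
Break-even Q = $14,052,100 / $197.11 = 71,290.65 → 71,291 sleeves.

71,291 sleeves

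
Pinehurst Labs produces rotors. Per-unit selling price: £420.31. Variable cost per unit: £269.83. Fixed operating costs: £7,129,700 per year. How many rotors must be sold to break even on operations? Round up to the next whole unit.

47,380 rotors

Unit CM = price − variable cost = £420.31 − £269.83 = £150.48.
Break-even Q = £7,129,700 / £150.48 = 47,379.72 → 47,380 rotors.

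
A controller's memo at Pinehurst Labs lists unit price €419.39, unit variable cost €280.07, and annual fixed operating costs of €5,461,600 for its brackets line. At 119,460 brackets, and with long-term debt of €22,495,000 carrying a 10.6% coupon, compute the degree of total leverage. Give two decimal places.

At 119,460 units, contribution = 119,460 × €139.32 = €16,643,167.20.
EBIT = €16,643,167.20 − €5,461,600 = €11,181,567.20. Interest = €2,384,470.00, so EBIT − I = €8,797,097.20.
DCL = contribution ÷ (EBIT − I) = €16,643,167.20 ÷ €8,797,097.20 = 1.8919.

1.89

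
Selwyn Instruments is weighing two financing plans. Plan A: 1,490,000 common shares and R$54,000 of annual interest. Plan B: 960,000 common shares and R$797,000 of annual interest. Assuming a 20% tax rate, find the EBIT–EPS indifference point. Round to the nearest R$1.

R$2,142,811

At indifference, (EBIT − 54,000)(1 − t)/1,490,000 = (EBIT − 797,000)(1 − t)/960,000.
Cancelling (1 − t) and cross-multiplying: 960,000·(EBIT − 54,000) = 1,490,000·(EBIT − 797,000).
EBIT × (1,490,000 − 960,000) = 797,000 × 1,490,000 − 54,000 × 960,000 = 1,135,690,000,000, so EBIT = 1,135,690,000,000 ÷ 530,000 = 2,142,811.32.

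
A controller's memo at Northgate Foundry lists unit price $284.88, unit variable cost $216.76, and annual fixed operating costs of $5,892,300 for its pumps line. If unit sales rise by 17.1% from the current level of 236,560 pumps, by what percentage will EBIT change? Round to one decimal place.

+27.0%

Contribution at this volume is 236,560 × $68.12 = $16,114,467.20.
Operating income = contribution − fixed costs = $16,114,467.20 − $5,892,300 = $10,222,167.20.
So DOL = total CM / EBIT = $16,114,467.20 / $10,222,167.20 = 1.5764.
%ΔEBIT = DOL × %ΔSales = 1.5764 × +17.1% = +27.0%.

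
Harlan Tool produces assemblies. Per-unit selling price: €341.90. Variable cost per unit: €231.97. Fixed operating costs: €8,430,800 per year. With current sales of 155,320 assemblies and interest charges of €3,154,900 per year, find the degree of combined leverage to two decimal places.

3.11

At 155,320 units, contribution = 155,320 × €109.93 = €17,074,327.60.
Subtracting fixed costs: EBIT = €17,074,327.60 − €8,430,800 = €8,643,527.60. Interest = €3,154,900.00.
DOL = €17,074,327.60 ÷ €8,643,527.60 = 1.9754; DFL = €8,643,527.60 ÷ €5,488,627.60 = 1.5748.
Combined leverage = 1.9754 × 1.5748 = 3.1109.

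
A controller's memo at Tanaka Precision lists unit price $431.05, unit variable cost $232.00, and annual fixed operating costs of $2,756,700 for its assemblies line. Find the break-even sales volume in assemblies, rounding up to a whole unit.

Contribution margin per unit = $431.05 − $232.00 = $199.05.
Break-even volume = fixed costs ÷ CM per unit = $2,756,700 ÷ $199.05 = 13,849.28, so 13,850 assemblies.

13,850 assemblies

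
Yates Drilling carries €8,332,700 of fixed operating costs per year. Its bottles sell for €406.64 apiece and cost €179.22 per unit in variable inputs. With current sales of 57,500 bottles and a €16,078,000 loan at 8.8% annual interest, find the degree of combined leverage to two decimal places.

Contribution at this volume is 57,500 × €227.42 = €13,076,650.00.
Subtracting fixed costs: EBIT = €13,076,650.00 − €8,332,700 = €4,743,950.00. Interest = €1,414,864.00.
DOL = €13,076,650.00 ÷ €4,743,950.00 = 2.7565; DFL = €4,743,950.00 ÷ €3,329,086.00 = 1.4250.
DCL = DOL × DFL = 2.7565 × 1.4250 = 3.9280.

3.93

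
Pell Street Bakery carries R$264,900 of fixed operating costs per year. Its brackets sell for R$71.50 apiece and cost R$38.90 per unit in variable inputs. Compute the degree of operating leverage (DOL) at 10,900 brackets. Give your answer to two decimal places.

Contribution at this volume is 10,900 × R$32.60 = R$355,340.00.
Operating income = contribution − fixed costs = R$355,340.00 − R$264,900 = R$90,440.00.
DOL = contribution ÷ EBIT = R$355,340.00 ÷ R$90,440.00 = 3.9290.

3.93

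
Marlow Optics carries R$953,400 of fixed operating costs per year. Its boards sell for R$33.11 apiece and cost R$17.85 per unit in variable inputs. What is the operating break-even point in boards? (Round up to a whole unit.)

Contribution margin per unit = R$33.11 − R$17.85 = R$15.26.
Break-even Q = R$953,400 / R$15.26 = 62,477.06 → 62,478 boards.

62,478 boards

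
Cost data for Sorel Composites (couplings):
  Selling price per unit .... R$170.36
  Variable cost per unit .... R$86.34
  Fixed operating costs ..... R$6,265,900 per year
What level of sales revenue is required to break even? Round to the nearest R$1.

R$12,704,817

Contribution margin per unit = R$170.36 − R$86.34 = R$84.02, a CM ratio of R$84.02 ÷ R$170.36 = 0.4932.
Break-even sales = FC ÷ CM ratio = R$6,265,900 × R$170.36 / R$84.02 = R$12,704,817.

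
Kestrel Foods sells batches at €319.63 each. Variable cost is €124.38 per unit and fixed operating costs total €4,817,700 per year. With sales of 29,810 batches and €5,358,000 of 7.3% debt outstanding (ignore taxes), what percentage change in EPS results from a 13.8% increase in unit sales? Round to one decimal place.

+131.3%

At 29,810 units, contribution = 29,810 × €195.25 = €5,820,402.50.
Subtracting fixed costs: EBIT = €5,820,402.50 − €4,817,700 = €1,002,702.50.
Interest = €391,134.00, so EBIT − I = €611,568.50.
DCL = total CM / (EBIT − I) = €5,820,402.50 / €611,568.50 = 9.5172.
%ΔEPS = DCL × %ΔSales = 9.5172 × +13.8% = +131.3%.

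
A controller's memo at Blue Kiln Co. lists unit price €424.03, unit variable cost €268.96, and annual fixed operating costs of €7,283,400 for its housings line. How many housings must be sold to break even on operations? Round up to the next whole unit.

46,969 housings

Unit CM = price − variable cost = €424.03 − €268.96 = €155.07.
Units to break even: €7,283,400 ÷ €155.07 = 46,968.47, rounded up to 46,969.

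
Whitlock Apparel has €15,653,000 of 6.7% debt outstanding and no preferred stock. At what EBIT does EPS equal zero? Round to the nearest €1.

Annual interest = 6.7% × €15,653,000 = €1,048,751.00.
Without preferred stock the financial break-even is simply EBIT = interest = €1,048,751.00.

€1,048,751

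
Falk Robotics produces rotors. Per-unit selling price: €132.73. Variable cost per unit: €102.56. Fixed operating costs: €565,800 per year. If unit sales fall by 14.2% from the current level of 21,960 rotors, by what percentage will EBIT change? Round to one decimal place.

-97.3%

Contribution at this volume is 21,960 × €30.17 = €662,533.20.
EBIT = €662,533.20 − €565,800 = €96,733.20.
Degree of operating leverage = €662,533.20 / €96,733.20 = 6.8491.
Operating income changes by 6.8491 × -14.2% = -97.3%.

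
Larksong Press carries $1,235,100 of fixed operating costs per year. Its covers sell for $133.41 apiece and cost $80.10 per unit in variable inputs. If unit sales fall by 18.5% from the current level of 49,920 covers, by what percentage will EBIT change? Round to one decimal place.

-34.5%

Contribution at this volume is 49,920 × $53.31 = $2,661,235.20.
Subtracting fixed costs: EBIT = $2,661,235.20 − $1,235,100 = $1,426,135.20.
Degree of operating leverage = $2,661,235.20 / $1,426,135.20 = 1.8660.
%ΔEBIT = DOL × %ΔSales = 1.8660 × -18.5% = -34.5%.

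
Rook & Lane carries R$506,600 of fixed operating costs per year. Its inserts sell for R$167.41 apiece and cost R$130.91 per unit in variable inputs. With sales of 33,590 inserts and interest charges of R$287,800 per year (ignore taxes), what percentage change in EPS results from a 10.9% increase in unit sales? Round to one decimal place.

+31.0%

At 33,590 units, contribution = 33,590 × R$36.50 = R$1,226,035.00.
Operating income = contribution − fixed costs = R$1,226,035.00 − R$506,600 = R$719,435.00.
Interest = R$287,800.00, so EBIT − I = R$431,635.00.
Degree of combined leverage = contribution ÷ (EBIT − I) = R$1,226,035.00 ÷ R$431,635.00 = 2.8404.
%ΔEPS = DCL × %ΔSales = 2.8404 × +10.9% = +31.0%.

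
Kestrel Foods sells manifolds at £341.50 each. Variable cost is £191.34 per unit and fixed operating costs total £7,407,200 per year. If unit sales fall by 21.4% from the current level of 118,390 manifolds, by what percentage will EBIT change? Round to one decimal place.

Contribution at this volume is 118,390 × £150.16 = £17,777,442.40.
Operating income = contribution − fixed costs = £17,777,442.40 − £7,407,200 = £10,370,242.40.
So DOL = total CM / EBIT = £17,777,442.40 / £10,370,242.40 = 1.7143.
%ΔEBIT = DOL × %ΔSales = 1.7143 × -21.4% = -36.7%.

-36.7%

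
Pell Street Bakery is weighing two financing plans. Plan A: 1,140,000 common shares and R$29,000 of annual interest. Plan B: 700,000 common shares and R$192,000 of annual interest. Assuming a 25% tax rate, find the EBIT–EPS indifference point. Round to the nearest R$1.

R$451,318

Set EPS_A = EPS_B: (EBIT − R$29,000)(1 − 0.25) ÷ 1,140,000 = (EBIT − R$192,000)(1 − 0.25) ÷ 700,000.
Cancelling (1 − t) and cross-multiplying: 700,000·(EBIT − 29,000) = 1,140,000·(EBIT − 192,000).
Solving, EBIT = (192,000·1,140,000 − 29,000·700,000) / (1,140,000 − 700,000) = 198,580,000,000 / 440,000 = 451,318.18.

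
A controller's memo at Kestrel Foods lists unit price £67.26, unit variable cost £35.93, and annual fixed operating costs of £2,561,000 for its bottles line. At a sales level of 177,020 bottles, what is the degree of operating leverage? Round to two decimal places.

1.86

Contribution at this volume is 177,020 × £31.33 = £5,546,036.60.
Operating income = contribution − fixed costs = £5,546,036.60 − £2,561,000 = £2,985,036.60.
So DOL = total CM / EBIT = £5,546,036.60 / £2,985,036.60 = 1.8579.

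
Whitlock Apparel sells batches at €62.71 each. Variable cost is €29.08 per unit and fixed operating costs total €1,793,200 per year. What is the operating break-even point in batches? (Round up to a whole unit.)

Unit CM = price − variable cost = €62.71 − €29.08 = €33.63.
Units to break even: €1,793,200 ÷ €33.63 = 53,321.44, rounded up to 53,322.

53,322 batches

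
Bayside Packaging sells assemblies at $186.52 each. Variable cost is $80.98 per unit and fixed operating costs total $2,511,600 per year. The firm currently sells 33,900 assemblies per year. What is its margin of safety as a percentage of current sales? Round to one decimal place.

Unit CM = price − variable cost = $186.52 − $80.98 = $105.54. Break-even units = $2,511,600 ÷ $105.54 = 23,797.61; break-even revenue = 23,797.61 × $186.52 = $4,438,730.64.
Current sales = 33,900 × $186.52 = $6,323,028.00.
Margin of safety = ($6,323,028.00 − $4,438,730.64) ÷ $6,323,028.00 = 29.8%.

29.8%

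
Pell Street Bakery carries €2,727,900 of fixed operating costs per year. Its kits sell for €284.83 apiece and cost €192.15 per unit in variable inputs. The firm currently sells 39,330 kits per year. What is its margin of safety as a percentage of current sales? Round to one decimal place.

Unit CM = price − variable cost = €284.83 − €192.15 = €92.68. Break-even units = €2,727,900 ÷ €92.68 = 29,433.53; break-even revenue = 29,433.53 × €284.83 = €8,383,553.70.
Current sales = 39,330 × €284.83 = €11,202,363.90.
Margin of safety = (€11,202,363.90 − €8,383,553.70) ÷ €11,202,363.90 = 25.2%.

25.2%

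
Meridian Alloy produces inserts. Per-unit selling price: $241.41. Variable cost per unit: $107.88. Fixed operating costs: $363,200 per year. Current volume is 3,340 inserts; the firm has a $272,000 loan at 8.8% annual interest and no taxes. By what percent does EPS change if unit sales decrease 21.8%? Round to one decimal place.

-165.2%

Contribution at this volume is 3,340 × $133.53 = $445,990.20.
EBIT = $445,990.20 − $363,200 = $82,790.20.
After interest of $23,936.00, pre-tax earnings = $58,854.20.
DCL = total CM / (EBIT − I) = $445,990.20 / $58,854.20 = 7.5779.
EPS therefore changes by 7.5779 × (-21.8%) = -165.2%.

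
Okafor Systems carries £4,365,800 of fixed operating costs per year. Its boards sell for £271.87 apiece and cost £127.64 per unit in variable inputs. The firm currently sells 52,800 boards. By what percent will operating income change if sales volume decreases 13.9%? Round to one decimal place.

-32.6%

Contribution at this volume is 52,800 × £144.23 = £7,615,344.00.
EBIT = £7,615,344.00 − £4,365,800 = £3,249,544.00.
Degree of operating leverage = £7,615,344.00 / £3,249,544.00 = 2.3435.
%ΔEBIT = DOL × %ΔSales = 2.3435 × -13.9% = -32.6%.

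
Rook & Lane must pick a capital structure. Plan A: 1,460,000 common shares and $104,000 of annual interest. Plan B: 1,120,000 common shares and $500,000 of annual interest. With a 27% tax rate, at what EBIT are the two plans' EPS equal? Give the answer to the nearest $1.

At indifference, (EBIT − 104,000)(1 − t)/1,460,000 = (EBIT − 500,000)(1 − t)/1,120,000.
Cancelling (1 − t) and cross-multiplying: 1,120,000·(EBIT − 104,000) = 1,460,000·(EBIT − 500,000).
EBIT × (1,460,000 − 1,120,000) = 500,000 × 1,460,000 − 104,000 × 1,120,000 = 613,520,000,000, so EBIT = 613,520,000,000 ÷ 340,000 = 1,804,470.59.

$1,804,471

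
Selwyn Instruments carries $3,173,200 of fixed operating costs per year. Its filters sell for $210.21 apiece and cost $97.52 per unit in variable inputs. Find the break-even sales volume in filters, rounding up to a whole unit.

28,159 filters

Each unit contributes $210.21 − $97.52 = $112.69.
Break-even Q = $3,173,200 / $112.69 = 28,158.67 → 28,159 filters.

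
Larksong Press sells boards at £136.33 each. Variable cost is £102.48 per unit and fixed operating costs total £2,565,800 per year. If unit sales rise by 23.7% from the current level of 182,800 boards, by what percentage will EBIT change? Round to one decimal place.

+40.5%

Total contribution margin = 182,800 × £33.85 = £6,187,780.00.
EBIT = £6,187,780.00 − £2,565,800 = £3,621,980.00.
DOL = contribution ÷ EBIT = £6,187,780.00 ÷ £3,621,980.00 = 1.7084.
Operating income changes by 1.7084 × +23.7% = +40.5%.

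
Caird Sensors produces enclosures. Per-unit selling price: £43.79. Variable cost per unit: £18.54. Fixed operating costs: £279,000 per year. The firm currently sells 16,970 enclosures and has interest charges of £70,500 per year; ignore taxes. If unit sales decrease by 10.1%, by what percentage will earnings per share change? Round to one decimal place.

-54.8%

Total contribution margin = 16,970 × £25.25 = £428,492.50.
EBIT = £428,492.50 − £279,000 = £149,492.50.
Interest = £70,500.00, so EBIT − I = £78,992.50.
Degree of combined leverage = contribution ÷ (EBIT − I) = £428,492.50 ÷ £78,992.50 = 5.4245.
%ΔEPS = DCL × %ΔSales = 5.4245 × -10.1% = -54.8%.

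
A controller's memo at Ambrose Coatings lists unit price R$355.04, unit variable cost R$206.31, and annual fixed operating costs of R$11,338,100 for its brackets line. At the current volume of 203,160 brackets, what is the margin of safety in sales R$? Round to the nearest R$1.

Each unit contributes R$355.04 − R$206.31 = R$148.73. Break-even units = R$11,338,100 ÷ R$148.73 = 76,232.77; break-even revenue = 76,232.77 × R$355.04 = R$27,065,682.94.
Current sales = 203,160 × R$355.04 = R$72,129,926.40.
Margin of safety = R$72,129,926.40 − R$27,065,682.94 = R$45,064,243.

R$45,064,243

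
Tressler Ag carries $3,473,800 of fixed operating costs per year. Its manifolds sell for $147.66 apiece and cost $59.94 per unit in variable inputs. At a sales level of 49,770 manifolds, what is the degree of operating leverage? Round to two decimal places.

At 49,770 units, contribution = 49,770 × $87.72 = $4,365,824.40.
Operating income = contribution − fixed costs = $4,365,824.40 − $3,473,800 = $892,024.40.
Degree of operating leverage = $4,365,824.40 / $892,024.40 = 4.8943.

4.89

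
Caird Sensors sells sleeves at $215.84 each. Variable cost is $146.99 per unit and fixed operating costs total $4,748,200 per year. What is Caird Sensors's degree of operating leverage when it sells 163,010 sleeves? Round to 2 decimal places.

At 163,010 units, contribution = 163,010 × $68.85 = $11,223,238.50.
Subtracting fixed costs: EBIT = $11,223,238.50 − $4,748,200 = $6,475,038.50.
So DOL = total CM / EBIT = $11,223,238.50 / $6,475,038.50 = 1.7333.

1.73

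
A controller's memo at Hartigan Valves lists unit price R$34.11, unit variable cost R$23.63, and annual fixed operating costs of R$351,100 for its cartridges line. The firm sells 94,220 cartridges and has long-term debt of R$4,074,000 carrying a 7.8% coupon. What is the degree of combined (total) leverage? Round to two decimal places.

Total contribution margin = 94,220 × R$10.48 = R$987,425.60.
Subtracting fixed costs: EBIT = R$987,425.60 − R$351,100 = R$636,325.60. Interest = R$317,772.00, so EBIT − I = R$318,553.60.
DCL = contribution ÷ (EBIT − I) = R$987,425.60 ÷ R$318,553.60 = 3.0997.

3.10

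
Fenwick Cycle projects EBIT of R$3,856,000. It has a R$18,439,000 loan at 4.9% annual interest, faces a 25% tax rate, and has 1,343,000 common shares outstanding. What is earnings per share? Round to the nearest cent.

Interest = R$903,511.00, so EBT = R$3,856,000 − R$903,511.00 = R$2,952,489.00.
Net income = R$2,952,489.00 × (1 − 0.25) = R$2,214,366.75.
EPS = R$2,214,366.75 ÷ 1,343,000 = R$1.65.

R$1.65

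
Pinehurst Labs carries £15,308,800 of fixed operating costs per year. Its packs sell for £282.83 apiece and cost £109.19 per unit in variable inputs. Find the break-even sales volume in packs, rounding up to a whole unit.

Unit CM = price − variable cost = £282.83 − £109.19 = £173.64.
Units to break even: £15,308,800 ÷ £173.64 = 88,164.02, rounded up to 88,165.

88,165 packs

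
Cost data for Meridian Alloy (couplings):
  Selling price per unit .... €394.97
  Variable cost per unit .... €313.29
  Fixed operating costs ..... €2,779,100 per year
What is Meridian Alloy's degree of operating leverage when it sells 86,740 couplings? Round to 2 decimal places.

1.65

At 86,740 units, contribution = 86,740 × €81.68 = €7,084,923.20.
EBIT = €7,084,923.20 − €2,779,100 = €4,305,823.20.
Degree of operating leverage = €7,084,923.20 / €4,305,823.20 = 1.6454.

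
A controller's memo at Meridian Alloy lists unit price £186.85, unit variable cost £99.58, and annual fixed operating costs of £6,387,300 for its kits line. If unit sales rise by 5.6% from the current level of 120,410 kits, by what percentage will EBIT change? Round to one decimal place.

Contribution at this volume is 120,410 × £87.27 = £10,508,180.70.
EBIT = £10,508,180.70 − £6,387,300 = £4,120,880.70.
So DOL = total CM / EBIT = £10,508,180.70 / £4,120,880.70 = 2.5500.
So EBIT moves 2.5500 × (+5.6%) = +14.3%.

+14.3%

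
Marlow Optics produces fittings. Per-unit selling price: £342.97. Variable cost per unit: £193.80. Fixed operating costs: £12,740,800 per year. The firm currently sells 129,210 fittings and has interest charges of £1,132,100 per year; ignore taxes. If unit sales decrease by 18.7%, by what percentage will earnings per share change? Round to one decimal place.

-66.7%

At 129,210 units, contribution = 129,210 × £149.17 = £19,274,255.70.
Operating income = contribution − fixed costs = £19,274,255.70 − £12,740,800 = £6,533,455.70.
After interest of £1,132,100.00, pre-tax earnings = £5,401,355.70.
DCL = total CM / (EBIT − I) = £19,274,255.70 / £5,401,355.70 = 3.5684.
%ΔEPS = DCL × %ΔSales = 3.5684 × -18.7% = -66.7%.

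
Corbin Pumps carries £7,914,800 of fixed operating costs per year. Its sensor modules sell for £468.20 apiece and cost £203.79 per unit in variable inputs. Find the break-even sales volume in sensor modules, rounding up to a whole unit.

29,934 sensor modules

Contribution margin per unit = £468.20 − £203.79 = £264.41.
Break-even volume = fixed costs ÷ CM per unit = £7,914,800 ÷ £264.41 = 29,933.81, so 29,934 sensor modules.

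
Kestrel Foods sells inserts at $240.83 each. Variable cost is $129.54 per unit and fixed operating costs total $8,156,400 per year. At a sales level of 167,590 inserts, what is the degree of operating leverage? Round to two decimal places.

1.78

Contribution at this volume is 167,590 × $111.29 = $18,651,091.10.
Subtracting fixed costs: EBIT = $18,651,091.10 − $8,156,400 = $10,494,691.10.
Degree of operating leverage = $18,651,091.10 / $10,494,691.10 = 1.7772.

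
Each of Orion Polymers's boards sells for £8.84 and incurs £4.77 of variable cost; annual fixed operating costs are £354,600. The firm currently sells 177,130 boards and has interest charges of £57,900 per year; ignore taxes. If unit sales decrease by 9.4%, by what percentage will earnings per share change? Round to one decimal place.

Total contribution margin = 177,130 × £4.07 = £720,919.10.
Operating income = contribution − fixed costs = £720,919.10 − £354,600 = £366,319.10.
Interest = £57,900.00, so EBIT − I = £308,419.10.
DCL = total CM / (EBIT − I) = £720,919.10 / £308,419.10 = 2.3375.
EPS therefore changes by 2.3375 × (-9.4%) = -22.0%.

-22.0%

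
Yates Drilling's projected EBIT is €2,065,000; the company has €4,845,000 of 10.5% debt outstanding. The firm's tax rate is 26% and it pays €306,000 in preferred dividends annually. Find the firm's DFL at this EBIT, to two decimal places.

1.81

Annual interest charges come to €508,725.00.
Preferred dividends grossed up pre-tax: €306,000 / (1 − 0.26) = €413,513.51.
DFL = EBIT ÷ [EBIT − I − D_p/(1−t)] = €2,065,000 ÷ [€2,065,000 − €508,725.00 − €413,513.51] = €2,065,000 ÷ €1,142,761.49 = 1.8070.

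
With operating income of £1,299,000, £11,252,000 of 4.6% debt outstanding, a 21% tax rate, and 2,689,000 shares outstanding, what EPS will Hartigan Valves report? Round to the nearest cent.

Pre-tax income = £1,299,000 − £517,592.00 = £781,408.00.
After tax at 21%: net income = £781,408.00 × 0.79 = £617,312.32.
Per share: £617,312.32 / 2,689,000 shares = £0.23.

£0.23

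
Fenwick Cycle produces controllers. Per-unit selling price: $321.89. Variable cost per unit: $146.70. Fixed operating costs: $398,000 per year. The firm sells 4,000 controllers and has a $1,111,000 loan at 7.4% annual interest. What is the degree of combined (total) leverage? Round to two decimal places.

3.18

Total contribution margin = 4,000 × $175.19 = $700,760.00.
Subtracting fixed costs: EBIT = $700,760.00 − $398,000 = $302,760.00. Interest = $82,214.00, so EBIT − I = $220,546.00.
Degree of total leverage = total CM / (EBIT − interest) = $700,760.00 / $220,546.00 = 3.1774.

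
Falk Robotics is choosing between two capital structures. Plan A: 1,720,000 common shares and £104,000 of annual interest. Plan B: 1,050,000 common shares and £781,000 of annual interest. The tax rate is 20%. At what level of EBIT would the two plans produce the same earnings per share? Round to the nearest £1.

£1,841,970

At indifference, (EBIT − 104,000)(1 − t)/1,720,000 = (EBIT − 781,000)(1 − t)/1,050,000.
The (1 − t) factor cancels: (EBIT − 104,000) × 1,050,000 = (EBIT − 781,000) × 1,720,000.
EBIT × (1,720,000 − 1,050,000) = 781,000 × 1,720,000 − 104,000 × 1,050,000 = 1,234,120,000,000, so EBIT = 1,234,120,000,000 ÷ 670,000 = 1,841,970.15.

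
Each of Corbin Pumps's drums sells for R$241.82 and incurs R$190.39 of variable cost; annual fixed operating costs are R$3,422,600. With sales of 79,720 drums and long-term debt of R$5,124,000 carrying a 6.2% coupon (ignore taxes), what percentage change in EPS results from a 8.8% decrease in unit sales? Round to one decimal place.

Total contribution margin = 79,720 × R$51.43 = R$4,099,999.60.
Subtracting fixed costs: EBIT = R$4,099,999.60 − R$3,422,600 = R$677,399.60.
Interest = R$317,688.00, so EBIT − I = R$359,711.60.
Degree of combined leverage = contribution ÷ (EBIT − I) = R$4,099,999.60 ÷ R$359,711.60 = 11.3980.
EPS therefore changes by 11.3980 × (-8.8%) = -100.3%.

-100.3%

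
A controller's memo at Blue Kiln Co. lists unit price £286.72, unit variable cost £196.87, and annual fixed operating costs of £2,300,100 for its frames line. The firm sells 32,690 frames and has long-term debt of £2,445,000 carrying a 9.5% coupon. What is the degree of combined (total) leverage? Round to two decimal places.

7.26

At 32,690 units, contribution = 32,690 × £89.85 = £2,937,196.50.
EBIT = £2,937,196.50 − £2,300,100 = £637,096.50. Interest = £232,275.00, so EBIT − I = £404,821.50.
Degree of total leverage = total CM / (EBIT − interest) = £2,937,196.50 / £404,821.50 = 7.2555.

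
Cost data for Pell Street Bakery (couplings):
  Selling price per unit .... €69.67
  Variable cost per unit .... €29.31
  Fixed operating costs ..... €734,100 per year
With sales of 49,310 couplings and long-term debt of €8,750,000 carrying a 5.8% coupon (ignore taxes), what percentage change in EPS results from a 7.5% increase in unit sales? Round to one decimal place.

Contribution at this volume is 49,310 × €40.36 = €1,990,151.60.
Operating income = contribution − fixed costs = €1,990,151.60 − €734,100 = €1,256,051.60.
Interest = €507,500.00, so EBIT − I = €748,551.60.
Degree of combined leverage = contribution ÷ (EBIT − I) = €1,990,151.60 ÷ €748,551.60 = 2.6587.
EPS therefore changes by 2.6587 × (+7.5%) = +19.9%.

+19.9%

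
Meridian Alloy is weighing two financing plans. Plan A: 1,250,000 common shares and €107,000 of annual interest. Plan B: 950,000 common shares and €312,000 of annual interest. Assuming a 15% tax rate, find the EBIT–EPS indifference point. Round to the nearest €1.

€961,167

At indifference, (EBIT − 107,000)(1 − t)/1,250,000 = (EBIT − 312,000)(1 − t)/950,000.
Cancelling (1 − t) and cross-multiplying: 950,000·(EBIT − 107,000) = 1,250,000·(EBIT − 312,000).
Solving, EBIT = (312,000·1,250,000 − 107,000·950,000) / (1,250,000 − 950,000) = 288,350,000,000 / 300,000 = 961,166.67.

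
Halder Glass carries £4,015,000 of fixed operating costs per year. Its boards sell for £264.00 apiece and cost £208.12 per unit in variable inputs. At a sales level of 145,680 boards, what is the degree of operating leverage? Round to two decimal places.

At 145,680 units, contribution = 145,680 × £55.88 = £8,140,598.40.
Subtracting fixed costs: EBIT = £8,140,598.40 − £4,015,000 = £4,125,598.40.
So DOL = total CM / EBIT = £8,140,598.40 / £4,125,598.40 = 1.9732.

1.97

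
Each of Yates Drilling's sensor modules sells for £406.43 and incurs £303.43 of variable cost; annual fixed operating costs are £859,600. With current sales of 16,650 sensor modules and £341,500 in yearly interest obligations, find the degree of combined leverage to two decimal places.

Contribution at this volume is 16,650 × £103.00 = £1,714,950.00.
Subtracting fixed costs: EBIT = £1,714,950.00 − £859,600 = £855,350.00. Interest = £341,500.00, so EBIT − I = £513,850.00.
DCL = contribution ÷ (EBIT − I) = £1,714,950.00 ÷ £513,850.00 = 3.3375.

3.34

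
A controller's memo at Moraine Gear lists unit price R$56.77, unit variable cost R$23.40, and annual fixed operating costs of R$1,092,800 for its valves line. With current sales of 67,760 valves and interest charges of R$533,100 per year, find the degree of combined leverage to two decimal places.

Total contribution margin = 67,760 × R$33.37 = R$2,261,151.20.
EBIT = R$2,261,151.20 − R$1,092,800 = R$1,168,351.20. Interest = R$533,100.00.
DOL = R$2,261,151.20 ÷ R$1,168,351.20 = 1.9353; DFL = R$1,168,351.20 ÷ R$635,251.20 = 1.8392.
Combined leverage = 1.9353 × 1.8392 = 3.5594.

3.56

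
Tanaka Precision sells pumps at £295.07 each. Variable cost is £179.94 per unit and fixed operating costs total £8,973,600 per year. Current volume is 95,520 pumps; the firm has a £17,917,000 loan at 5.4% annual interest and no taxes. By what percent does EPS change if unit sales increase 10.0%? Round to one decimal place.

Contribution at this volume is 95,520 × £115.13 = £10,997,217.60.
Operating income = contribution − fixed costs = £10,997,217.60 − £8,973,600 = £2,023,617.60.
Interest = £967,518.00, so EBIT − I = £1,056,099.60.
DCL = total CM / (EBIT − I) = £10,997,217.60 / £1,056,099.60 = 10.4130.
EPS therefore changes by 10.4130 × (+10.0%) = +104.1%.

+104.1%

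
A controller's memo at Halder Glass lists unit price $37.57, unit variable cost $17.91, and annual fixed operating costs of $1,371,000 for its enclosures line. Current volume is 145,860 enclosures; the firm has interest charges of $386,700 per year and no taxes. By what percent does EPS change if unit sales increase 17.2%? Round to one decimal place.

At 145,860 units, contribution = 145,860 × $19.66 = $2,867,607.60.
EBIT = $2,867,607.60 − $1,371,000 = $1,496,607.60.
After interest of $386,700.00, pre-tax earnings = $1,109,907.60.
DCL = total CM / (EBIT − I) = $2,867,607.60 / $1,109,907.60 = 2.5836.
%ΔEPS = DCL × %ΔSales = 2.5836 × +17.2% = +44.4%.

+44.4%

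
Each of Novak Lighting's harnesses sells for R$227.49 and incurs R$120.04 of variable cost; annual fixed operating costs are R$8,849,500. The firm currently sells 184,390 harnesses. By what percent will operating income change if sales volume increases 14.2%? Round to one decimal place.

Contribution at this volume is 184,390 × R$107.45 = R$19,812,705.50.
EBIT = R$19,812,705.50 − R$8,849,500 = R$10,963,205.50.
Degree of operating leverage = R$19,812,705.50 / R$10,963,205.50 = 1.8072.
Operating income changes by 1.8072 × +14.2% = +25.7%.

+25.7%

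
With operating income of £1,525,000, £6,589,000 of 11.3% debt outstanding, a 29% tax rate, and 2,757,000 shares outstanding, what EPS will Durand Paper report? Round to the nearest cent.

£0.20

Interest = £744,557.00, so EBT = £1,525,000 − £744,557.00 = £780,443.00.
After tax at 29%: net income = £780,443.00 × 0.71 = £554,114.53.
EPS = £554,114.53 ÷ 2,757,000 = £0.20.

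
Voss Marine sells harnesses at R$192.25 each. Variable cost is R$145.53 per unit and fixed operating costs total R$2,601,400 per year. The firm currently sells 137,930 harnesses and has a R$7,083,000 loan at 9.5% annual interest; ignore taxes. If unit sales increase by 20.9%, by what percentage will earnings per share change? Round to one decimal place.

+42.5%

Contribution at this volume is 137,930 × R$46.72 = R$6,444,089.60.
Operating income = contribution − fixed costs = R$6,444,089.60 − R$2,601,400 = R$3,842,689.60.
Interest = R$672,885.00, so EBIT − I = R$3,169,804.60.
DCL = total CM / (EBIT − I) = R$6,444,089.60 / R$3,169,804.60 = 2.0330.
EPS therefore changes by 2.0330 × (+20.9%) = +42.5%.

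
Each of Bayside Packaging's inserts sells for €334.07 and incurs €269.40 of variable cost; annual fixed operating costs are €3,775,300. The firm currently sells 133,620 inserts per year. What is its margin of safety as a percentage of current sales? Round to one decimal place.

Each unit contributes €334.07 − €269.40 = €64.67. Break-even units = €3,775,300 ÷ €64.67 = 58,377.92; break-even revenue = 58,377.92 × €334.07 = €19,502,311.29.
Current sales = 133,620 × €334.07 = €44,638,433.40.
Margin of safety = (€44,638,433.40 − €19,502,311.29) ÷ €44,638,433.40 = 56.3%.

56.3%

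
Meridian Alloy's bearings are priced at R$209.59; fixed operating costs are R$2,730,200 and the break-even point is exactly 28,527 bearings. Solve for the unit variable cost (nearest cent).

R$113.88

At break-even, FC = Q × (P − VC), so P − VC = R$2,730,200 ÷ 28,527 = R$95.7058.
Variable cost per unit = R$209.59 − R$95.7058 = R$113.88.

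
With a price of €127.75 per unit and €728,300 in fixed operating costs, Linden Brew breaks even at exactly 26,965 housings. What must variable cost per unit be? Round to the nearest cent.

€100.74

Contribution per unit must be FC / Q = €728,300 / 26,965 = €27.0091.
Hence VC = price − CM = €127.75 − €27.0091 = €100.74.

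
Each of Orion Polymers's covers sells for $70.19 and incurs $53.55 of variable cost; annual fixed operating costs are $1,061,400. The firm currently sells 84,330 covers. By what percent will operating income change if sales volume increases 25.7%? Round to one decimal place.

+105.5%

Total contribution margin = 84,330 × $16.64 = $1,403,251.20.
Operating income = contribution − fixed costs = $1,403,251.20 − $1,061,400 = $341,851.20.
DOL = contribution ÷ EBIT = $1,403,251.20 ÷ $341,851.20 = 4.1049.
So EBIT moves 4.1049 × (+25.7%) = +105.5%.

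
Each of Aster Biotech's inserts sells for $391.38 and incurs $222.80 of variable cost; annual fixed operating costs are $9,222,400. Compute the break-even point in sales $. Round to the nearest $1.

Contribution margin per unit = $391.38 − $222.80 = $168.58, a CM ratio of $168.58 ÷ $391.38 = 0.4307.
Break-even revenue = fixed costs × price ÷ CM = $9,222,400 × $391.38 ÷ $168.58 = $21,410,979.

$21,410,979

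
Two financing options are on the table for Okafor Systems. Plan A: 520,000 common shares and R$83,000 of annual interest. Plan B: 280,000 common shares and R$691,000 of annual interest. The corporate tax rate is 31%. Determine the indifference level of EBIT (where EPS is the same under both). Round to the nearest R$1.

Set EPS_A = EPS_B: (EBIT − R$83,000)(1 − 0.31) ÷ 520,000 = (EBIT − R$691,000)(1 − 0.31) ÷ 280,000.
Cancelling (1 − t) and cross-multiplying: 280,000·(EBIT − 83,000) = 520,000·(EBIT − 691,000).
Solving, EBIT = (691,000·520,000 − 83,000·280,000) / (520,000 − 280,000) = 336,080,000,000 / 240,000 = 1,400,333.33.

R$1,400,333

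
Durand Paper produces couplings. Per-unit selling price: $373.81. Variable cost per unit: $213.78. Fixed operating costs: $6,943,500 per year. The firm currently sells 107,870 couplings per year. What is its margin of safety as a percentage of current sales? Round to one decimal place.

Each unit contributes $373.81 − $213.78 = $160.03. Break-even units = $6,943,500 ÷ $160.03 = 43,388.74; break-even revenue = 43,388.74 × $373.81 = $16,219,144.75.
Current sales = 107,870 × $373.81 = $40,322,884.70.
Margin of safety = ($40,322,884.70 − $16,219,144.75) ÷ $40,322,884.70 = 59.8%.

59.8%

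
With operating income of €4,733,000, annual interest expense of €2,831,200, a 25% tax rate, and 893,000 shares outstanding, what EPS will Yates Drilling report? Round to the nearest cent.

€1.60

Interest = €2,831,200.00, so EBT = €4,733,000 − €2,831,200.00 = €1,901,800.00.
After tax at 25%: net income = €1,901,800.00 × 0.75 = €1,426,350.00.
Per share: €1,426,350.00 / 893,000 shares = €1.60.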